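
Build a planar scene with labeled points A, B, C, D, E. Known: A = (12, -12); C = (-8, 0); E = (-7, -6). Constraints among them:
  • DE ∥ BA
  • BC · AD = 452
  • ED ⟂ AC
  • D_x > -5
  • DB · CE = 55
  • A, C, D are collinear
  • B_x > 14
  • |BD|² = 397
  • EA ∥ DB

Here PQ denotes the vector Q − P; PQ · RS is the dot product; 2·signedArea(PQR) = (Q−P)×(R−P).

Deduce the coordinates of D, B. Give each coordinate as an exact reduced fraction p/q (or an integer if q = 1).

1. D_x = -157/34  [A, C, D are collinear ∩ ED ⟂ AC]
2. D_y = -69/34  [A, C, D are collinear ∩ ED ⟂ AC]
   → D = (-157/34, -69/34)
3. B_x = 489/34  [DE ∥ BA ∩ EA ∥ DB]
4. B_y = -273/34  [DE ∥ BA ∩ EA ∥ DB]
   → B = (489/34, -273/34)

B = (489/34, -273/34)
D = (-157/34, -69/34)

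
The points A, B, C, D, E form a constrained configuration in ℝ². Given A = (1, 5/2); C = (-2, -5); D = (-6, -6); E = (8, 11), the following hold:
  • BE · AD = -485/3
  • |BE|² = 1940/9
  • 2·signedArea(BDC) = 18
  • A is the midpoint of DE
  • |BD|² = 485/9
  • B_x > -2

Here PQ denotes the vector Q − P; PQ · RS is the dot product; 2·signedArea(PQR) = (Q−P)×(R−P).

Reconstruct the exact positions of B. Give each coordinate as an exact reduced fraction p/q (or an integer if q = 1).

B = (-4/3, -1/3)

1. B_x = -4/3  [2·signedArea(BDC) = 18 ∩ BE · AD = -485/3]
2. B_y = -1/3  [2·signedArea(BDC) = 18 ∩ BE · AD = -485/3]
   → B = (-4/3, -1/3)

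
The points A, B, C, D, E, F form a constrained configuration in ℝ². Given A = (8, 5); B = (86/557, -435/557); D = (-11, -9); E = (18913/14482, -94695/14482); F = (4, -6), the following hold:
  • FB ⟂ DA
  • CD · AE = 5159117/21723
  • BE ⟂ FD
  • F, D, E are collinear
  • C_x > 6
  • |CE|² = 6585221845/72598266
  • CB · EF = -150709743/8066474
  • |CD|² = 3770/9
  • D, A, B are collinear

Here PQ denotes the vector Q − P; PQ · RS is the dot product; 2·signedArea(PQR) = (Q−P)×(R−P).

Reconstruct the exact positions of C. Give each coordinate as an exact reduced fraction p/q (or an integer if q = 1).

1. C_x = 20/3  [CB · EF = -150709743/8066474 ∩ CD · AE = 5159117/21723]
2. C_y = 4/3  [CB · EF = -150709743/8066474 ∩ CD · AE = 5159117/21723]
   → C = (20/3, 4/3)

C = (20/3, 4/3)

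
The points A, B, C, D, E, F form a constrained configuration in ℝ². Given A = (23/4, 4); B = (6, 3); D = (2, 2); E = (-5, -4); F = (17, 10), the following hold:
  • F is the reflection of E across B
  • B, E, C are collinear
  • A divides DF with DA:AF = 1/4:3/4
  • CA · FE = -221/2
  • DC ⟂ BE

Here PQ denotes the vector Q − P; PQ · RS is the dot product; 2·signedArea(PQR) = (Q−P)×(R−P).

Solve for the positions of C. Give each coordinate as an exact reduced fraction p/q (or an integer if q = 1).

1. C_x = 27/10  [B, E, C are collinear ∩ DC ⟂ BE]
2. C_y = 9/10  [B, E, C are collinear ∩ DC ⟂ BE]
   → C = (27/10, 9/10)

C = (27/10, 9/10)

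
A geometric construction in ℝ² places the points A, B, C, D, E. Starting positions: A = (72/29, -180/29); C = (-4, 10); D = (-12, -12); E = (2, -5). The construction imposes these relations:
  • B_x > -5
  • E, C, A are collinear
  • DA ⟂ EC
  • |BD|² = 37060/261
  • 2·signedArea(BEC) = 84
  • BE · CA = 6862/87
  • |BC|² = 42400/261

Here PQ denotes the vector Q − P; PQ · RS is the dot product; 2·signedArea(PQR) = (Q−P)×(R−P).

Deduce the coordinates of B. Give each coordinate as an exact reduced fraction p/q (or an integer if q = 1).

B = (-392/87, -238/87)

1. B_x = -392/87  [2·signedArea(BEC) = 84 ∩ BE · CA = 6862/87]
2. B_y = -238/87  [2·signedArea(BEC) = 84 ∩ BE · CA = 6862/87]
   → B = (-392/87, -238/87)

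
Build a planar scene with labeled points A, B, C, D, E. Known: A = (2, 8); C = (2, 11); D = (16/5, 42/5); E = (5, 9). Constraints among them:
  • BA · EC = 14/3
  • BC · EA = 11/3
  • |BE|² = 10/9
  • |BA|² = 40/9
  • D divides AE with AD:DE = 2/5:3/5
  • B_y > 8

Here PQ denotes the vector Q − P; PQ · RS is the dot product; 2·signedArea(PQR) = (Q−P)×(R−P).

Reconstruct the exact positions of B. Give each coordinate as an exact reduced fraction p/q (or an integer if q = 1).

1. B_x = 4  [BA · EC = 14/3 ∩ BC · EA = 11/3]
2. B_y = 26/3  [BA · EC = 14/3 ∩ BC · EA = 11/3]
   → B = (4, 26/3)

B = (4, 26/3)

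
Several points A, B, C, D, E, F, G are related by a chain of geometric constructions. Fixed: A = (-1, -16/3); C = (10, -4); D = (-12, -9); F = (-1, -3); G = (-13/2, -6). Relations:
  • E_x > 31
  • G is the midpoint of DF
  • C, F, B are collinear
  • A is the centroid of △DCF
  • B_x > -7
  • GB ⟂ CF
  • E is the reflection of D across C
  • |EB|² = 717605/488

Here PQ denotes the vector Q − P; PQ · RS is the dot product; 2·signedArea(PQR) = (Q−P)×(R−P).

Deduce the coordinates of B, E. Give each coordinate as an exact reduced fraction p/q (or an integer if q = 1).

1. B_x = -1509/244  [C, F, B are collinear ∩ GB ⟂ CF]
2. B_y = -617/244  [C, F, B are collinear ∩ GB ⟂ CF]
   → B = (-1509/244, -617/244)
3. E_x = 32  [E is the reflection of D across C]
4. E_y = 1  [E is the reflection of D across C]
   → E = (32, 1)

B = (-1509/244, -617/244)
E = (32, 1)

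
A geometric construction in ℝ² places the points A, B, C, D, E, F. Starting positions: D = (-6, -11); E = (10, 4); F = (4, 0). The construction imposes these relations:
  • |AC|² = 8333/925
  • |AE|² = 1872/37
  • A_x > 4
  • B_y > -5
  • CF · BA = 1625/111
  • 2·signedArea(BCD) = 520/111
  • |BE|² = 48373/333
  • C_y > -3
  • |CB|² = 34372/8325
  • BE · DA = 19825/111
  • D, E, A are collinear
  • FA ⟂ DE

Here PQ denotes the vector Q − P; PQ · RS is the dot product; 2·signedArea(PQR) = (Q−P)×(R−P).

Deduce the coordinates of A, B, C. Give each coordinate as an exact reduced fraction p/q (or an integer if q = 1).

A = (178/37, -32/37)
B = (134/111, -157/37)
C = (86/37, -471/185)

1. A_x = 178/37  [D, E, A are collinear ∩ FA ⟂ DE]
2. A_y = -32/37  [D, E, A are collinear ∩ FA ⟂ DE]
   → A = (178/37, -32/37)
3. B_x = 134/111  [line -400/37·x + -375/37·y + -3325/111 = 0 ∩ |BE|² = 48373/333]
4. B_y = -157/37  [line -400/37·x + -375/37·y + -3325/111 = 0 ∩ |BE|² = 48373/333]
   → B = (134/111, -157/37)
5. C_x = 86/37  [2·signedArea(BCD) = 520/111 ∩ CF · BA = 1625/111]
6. C_y = -471/185  [2·signedArea(BCD) = 520/111 ∩ CF · BA = 1625/111]
   → C = (86/37, -471/185)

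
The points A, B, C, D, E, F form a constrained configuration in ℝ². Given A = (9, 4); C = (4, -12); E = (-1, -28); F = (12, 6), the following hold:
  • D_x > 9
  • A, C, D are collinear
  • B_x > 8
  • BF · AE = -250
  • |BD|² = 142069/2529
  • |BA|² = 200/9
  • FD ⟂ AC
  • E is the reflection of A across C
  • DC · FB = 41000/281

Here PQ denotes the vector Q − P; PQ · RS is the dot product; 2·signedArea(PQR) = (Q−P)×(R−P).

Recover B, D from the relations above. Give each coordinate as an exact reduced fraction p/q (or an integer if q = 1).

B = (25/3, -2/3)
D = (2764/281, 1876/281)

1. B_x = 25/3  [line 10·x + 32·y + -62 = 0 ∩ |BA|² = 200/9]
2. B_y = -2/3  [line 10·x + 32·y + -62 = 0 ∩ |BA|² = 200/9]
   → B = (25/3, -2/3)
3. D_x = 2764/281  [A, C, D are collinear ∩ FD ⟂ AC]
4. D_y = 1876/281  [A, C, D are collinear ∩ FD ⟂ AC]
   → D = (2764/281, 1876/281)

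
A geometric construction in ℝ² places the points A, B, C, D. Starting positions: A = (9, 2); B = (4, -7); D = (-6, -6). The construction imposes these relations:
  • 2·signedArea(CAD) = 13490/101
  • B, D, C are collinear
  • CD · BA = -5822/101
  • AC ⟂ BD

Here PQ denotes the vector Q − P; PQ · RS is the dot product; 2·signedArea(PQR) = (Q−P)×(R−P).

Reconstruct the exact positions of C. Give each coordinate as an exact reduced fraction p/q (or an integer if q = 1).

C = (814/101, -748/101)

1. C_x = 814/101  [B, D, C are collinear ∩ AC ⟂ BD]
2. C_y = -748/101  [B, D, C are collinear ∩ AC ⟂ BD]
   → C = (814/101, -748/101)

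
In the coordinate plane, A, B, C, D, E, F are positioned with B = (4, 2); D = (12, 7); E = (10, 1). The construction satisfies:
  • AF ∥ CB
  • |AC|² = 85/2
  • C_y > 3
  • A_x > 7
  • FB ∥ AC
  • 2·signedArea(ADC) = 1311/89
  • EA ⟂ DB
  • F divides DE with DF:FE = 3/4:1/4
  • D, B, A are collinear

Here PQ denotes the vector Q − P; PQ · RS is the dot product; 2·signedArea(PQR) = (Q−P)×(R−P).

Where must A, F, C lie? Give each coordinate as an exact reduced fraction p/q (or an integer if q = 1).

1. A_x = 700/89  [D, B, A are collinear ∩ EA ⟂ DB]
2. A_y = 393/89  [D, B, A are collinear ∩ EA ⟂ DB]
   → A = (700/89, 393/89)
3. F_x = 21/2  [F divides DE with DF:FE = 3/4:1/4]
4. F_y = 5/2  [F divides DE with DF:FE = 3/4:1/4]
   → F = (21/2, 5/2)
5. C_x = 243/178  [AF ∥ CB ∩ FB ∥ AC]
6. C_y = 697/178  [AF ∥ CB ∩ FB ∥ AC]
   → C = (243/178, 697/178)

A = (700/89, 393/89)
C = (243/178, 697/178)
F = (21/2, 5/2)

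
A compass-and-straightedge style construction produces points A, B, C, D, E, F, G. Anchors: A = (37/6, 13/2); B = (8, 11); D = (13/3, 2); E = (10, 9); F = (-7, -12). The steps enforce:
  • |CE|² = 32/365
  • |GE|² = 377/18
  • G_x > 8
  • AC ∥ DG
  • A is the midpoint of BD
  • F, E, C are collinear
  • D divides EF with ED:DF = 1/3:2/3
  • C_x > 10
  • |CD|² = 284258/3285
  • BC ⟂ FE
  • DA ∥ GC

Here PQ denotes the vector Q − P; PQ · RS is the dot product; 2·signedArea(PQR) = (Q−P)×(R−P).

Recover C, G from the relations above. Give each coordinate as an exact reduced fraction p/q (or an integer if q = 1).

1. C_x = 3718/365  [F, E, C are collinear ∩ BC ⟂ FE]
2. C_y = 3369/365  [F, E, C are collinear ∩ BC ⟂ FE]
   → C = (3718/365, 3369/365)
3. G_x = 18293/2190  [DA ∥ GC ∩ AC ∥ DG]
4. G_y = 3453/730  [DA ∥ GC ∩ AC ∥ DG]
   → G = (18293/2190, 3453/730)

C = (3718/365, 3369/365)
G = (18293/2190, 3453/730)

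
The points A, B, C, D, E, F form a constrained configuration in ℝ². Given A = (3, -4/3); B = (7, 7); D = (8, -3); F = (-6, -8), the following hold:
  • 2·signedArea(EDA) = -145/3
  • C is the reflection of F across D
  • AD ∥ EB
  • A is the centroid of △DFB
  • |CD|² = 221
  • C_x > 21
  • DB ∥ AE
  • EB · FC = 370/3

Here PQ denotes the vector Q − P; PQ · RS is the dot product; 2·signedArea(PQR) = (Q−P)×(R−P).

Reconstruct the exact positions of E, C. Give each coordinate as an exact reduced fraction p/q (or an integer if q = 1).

C = (22, 2)
E = (2, 26/3)

1. E_x = 2  [AD ∥ EB ∩ DB ∥ AE]
2. E_y = 26/3  [AD ∥ EB ∩ DB ∥ AE]
   → E = (2, 26/3)
3. C_x = 22  [C is the reflection of F across D]
4. C_y = 2  [C is the reflection of F across D]
   → C = (22, 2)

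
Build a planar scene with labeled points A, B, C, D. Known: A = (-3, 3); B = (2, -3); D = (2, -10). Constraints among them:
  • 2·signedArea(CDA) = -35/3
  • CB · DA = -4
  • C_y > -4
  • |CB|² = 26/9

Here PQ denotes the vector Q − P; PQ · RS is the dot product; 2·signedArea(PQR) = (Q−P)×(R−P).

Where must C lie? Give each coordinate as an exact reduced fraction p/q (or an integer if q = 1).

1. C_x = 1/3  [2·signedArea(CDA) = -35/3 ∩ CB · DA = -4]
2. C_y = -10/3  [2·signedArea(CDA) = -35/3 ∩ CB · DA = -4]
   → C = (1/3, -10/3)

C = (1/3, -10/3)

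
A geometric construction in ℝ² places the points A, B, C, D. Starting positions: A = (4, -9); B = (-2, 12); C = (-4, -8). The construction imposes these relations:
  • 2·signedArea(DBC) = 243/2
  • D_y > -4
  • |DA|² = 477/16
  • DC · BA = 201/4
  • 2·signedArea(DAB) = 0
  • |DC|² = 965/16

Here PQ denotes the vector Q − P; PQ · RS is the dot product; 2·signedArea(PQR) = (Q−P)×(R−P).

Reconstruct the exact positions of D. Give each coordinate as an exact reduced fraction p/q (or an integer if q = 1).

D = (5/2, -15/4)

1. D_x = 5/2  [2·signedArea(DAB) = 0 ∩ 2·signedArea(DBC) = 243/2]
2. D_y = -15/4  [2·signedArea(DAB) = 0 ∩ 2·signedArea(DBC) = 243/2]
   → D = (5/2, -15/4)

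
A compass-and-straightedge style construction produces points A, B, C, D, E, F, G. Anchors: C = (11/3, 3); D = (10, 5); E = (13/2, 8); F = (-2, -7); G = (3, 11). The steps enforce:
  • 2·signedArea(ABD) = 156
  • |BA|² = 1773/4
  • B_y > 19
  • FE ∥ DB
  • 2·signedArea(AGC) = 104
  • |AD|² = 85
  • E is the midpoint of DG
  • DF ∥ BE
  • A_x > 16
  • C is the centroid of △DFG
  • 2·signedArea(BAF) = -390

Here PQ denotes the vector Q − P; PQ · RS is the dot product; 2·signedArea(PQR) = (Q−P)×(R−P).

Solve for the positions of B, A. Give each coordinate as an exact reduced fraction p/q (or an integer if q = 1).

1. B_x = 37/2  [DF ∥ BE ∩ FE ∥ DB]
2. B_y = 20  [DF ∥ BE ∩ FE ∥ DB]
   → B = (37/2, 20)
3. A_x = 17  [2·signedArea(AGC) = 104 ∩ 2·signedArea(BAF) = -390]
4. A_y = -1  [2·signedArea(AGC) = 104 ∩ 2·signedArea(BAF) = -390]
   → A = (17, -1)

A = (17, -1)
B = (37/2, 20)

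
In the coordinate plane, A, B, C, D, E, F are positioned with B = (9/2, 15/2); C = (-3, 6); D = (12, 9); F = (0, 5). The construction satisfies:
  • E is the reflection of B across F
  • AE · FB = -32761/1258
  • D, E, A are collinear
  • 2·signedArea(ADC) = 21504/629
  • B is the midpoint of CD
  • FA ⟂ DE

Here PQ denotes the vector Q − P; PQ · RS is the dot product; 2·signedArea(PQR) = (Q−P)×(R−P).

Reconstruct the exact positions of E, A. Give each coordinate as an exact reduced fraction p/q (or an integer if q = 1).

1. E_x = -9/2  [E is the reflection of B across F]
2. E_y = 5/2  [E is the reflection of B across F]
   → E = (-9/2, 5/2)
3. A_x = 156/629  [D, E, A are collinear ∩ FA ⟂ DE]
4. A_y = 2749/629  [D, E, A are collinear ∩ FA ⟂ DE]
   → A = (156/629, 2749/629)

A = (156/629, 2749/629)
E = (-9/2, 5/2)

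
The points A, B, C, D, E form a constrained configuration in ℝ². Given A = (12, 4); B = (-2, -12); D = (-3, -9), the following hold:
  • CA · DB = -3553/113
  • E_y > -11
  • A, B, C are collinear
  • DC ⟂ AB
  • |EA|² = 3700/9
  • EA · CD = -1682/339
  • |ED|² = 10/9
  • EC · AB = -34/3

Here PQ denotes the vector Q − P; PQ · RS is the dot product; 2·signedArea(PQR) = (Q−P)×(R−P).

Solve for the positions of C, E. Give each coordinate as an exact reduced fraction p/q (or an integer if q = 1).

1. C_x = -107/113  [A, B, C are collinear ∩ DC ⟂ AB]
2. C_y = -1220/113  [A, B, C are collinear ∩ DC ⟂ AB]
   → C = (-107/113, -1220/113)
3. E_x = -8/3  [EC · AB = -34/3 ∩ EA · CD = -1682/339]
4. E_y = -10  [EC · AB = -34/3 ∩ EA · CD = -1682/339]
   → E = (-8/3, -10)

C = (-107/113, -1220/113)
E = (-8/3, -10)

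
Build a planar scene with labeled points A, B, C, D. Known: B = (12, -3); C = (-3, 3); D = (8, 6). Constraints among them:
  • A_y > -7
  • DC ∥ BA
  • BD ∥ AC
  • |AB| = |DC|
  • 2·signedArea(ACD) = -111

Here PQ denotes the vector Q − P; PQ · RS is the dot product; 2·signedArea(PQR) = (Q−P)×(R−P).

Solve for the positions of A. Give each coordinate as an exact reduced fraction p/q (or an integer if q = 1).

1. A_x = 1  [BD ∥ AC ∩ DC ∥ BA]
2. A_y = -6  [BD ∥ AC ∩ DC ∥ BA]
   → A = (1, -6)

A = (1, -6)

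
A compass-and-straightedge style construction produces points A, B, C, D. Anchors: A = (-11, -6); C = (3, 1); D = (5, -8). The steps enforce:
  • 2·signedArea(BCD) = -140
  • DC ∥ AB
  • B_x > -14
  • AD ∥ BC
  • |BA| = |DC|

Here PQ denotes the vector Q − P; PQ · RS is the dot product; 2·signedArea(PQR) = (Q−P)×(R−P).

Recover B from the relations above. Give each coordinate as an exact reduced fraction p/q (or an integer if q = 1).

1. B_x = -13  [AD ∥ BC ∩ DC ∥ AB]
2. B_y = 3  [AD ∥ BC ∩ DC ∥ AB]
   → B = (-13, 3)

B = (-13, 3)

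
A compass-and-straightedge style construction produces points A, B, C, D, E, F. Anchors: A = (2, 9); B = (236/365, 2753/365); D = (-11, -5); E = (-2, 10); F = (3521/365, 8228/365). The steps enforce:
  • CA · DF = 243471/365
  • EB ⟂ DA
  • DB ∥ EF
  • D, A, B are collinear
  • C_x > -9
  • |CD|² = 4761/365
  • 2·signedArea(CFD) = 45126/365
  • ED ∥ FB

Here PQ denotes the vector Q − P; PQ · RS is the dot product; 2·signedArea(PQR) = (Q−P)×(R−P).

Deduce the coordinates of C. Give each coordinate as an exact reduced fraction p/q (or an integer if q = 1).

1. C_x = -3049/365  [2·signedArea(CFD) = 45126/365 ∩ CA · DF = 243471/365]
2. C_y = -2722/365  [2·signedArea(CFD) = 45126/365 ∩ CA · DF = 243471/365]
   → C = (-3049/365, -2722/365)

C = (-3049/365, -2722/365)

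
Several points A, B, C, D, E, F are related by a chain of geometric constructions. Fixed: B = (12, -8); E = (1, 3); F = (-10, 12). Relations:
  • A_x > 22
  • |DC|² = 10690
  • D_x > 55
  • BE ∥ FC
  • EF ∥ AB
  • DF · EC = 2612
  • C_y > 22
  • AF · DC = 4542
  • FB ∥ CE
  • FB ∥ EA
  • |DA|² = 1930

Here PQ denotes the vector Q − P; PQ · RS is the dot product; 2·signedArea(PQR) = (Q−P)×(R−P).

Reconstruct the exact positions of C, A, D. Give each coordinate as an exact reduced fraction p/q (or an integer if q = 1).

1. C_x = -21  [FB ∥ CE ∩ BE ∥ FC]
2. C_y = 23  [FB ∥ CE ∩ BE ∥ FC]
   → C = (-21, 23)
3. A_x = 23  [EF ∥ AB ∩ FB ∥ EA]
4. A_y = -17  [EF ∥ AB ∩ FB ∥ EA]
   → A = (23, -17)
5. D_x = 56  [DF · EC = 2612 ∩ AF · DC = 4542]
6. D_y = -46  [DF · EC = 2612 ∩ AF · DC = 4542]
   → D = (56, -46)

A = (23, -17)
C = (-21, 23)
D = (56, -46)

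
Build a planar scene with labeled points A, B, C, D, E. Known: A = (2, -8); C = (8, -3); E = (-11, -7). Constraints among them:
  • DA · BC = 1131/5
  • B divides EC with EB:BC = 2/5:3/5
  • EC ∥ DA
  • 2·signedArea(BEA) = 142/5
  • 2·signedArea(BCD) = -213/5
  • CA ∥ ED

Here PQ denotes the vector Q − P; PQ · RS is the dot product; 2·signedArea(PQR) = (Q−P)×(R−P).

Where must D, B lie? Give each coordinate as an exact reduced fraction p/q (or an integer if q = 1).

B = (-17/5, -27/5)
D = (-17, -12)

1. D_x = -17  [EC ∥ DA ∩ CA ∥ ED]
2. D_y = -12  [EC ∥ DA ∩ CA ∥ ED]
   → D = (-17, -12)
3. B_x = -17/5  [B divides EC with EB:BC = 2/5:3/5]
4. B_y = -27/5  [B divides EC with EB:BC = 2/5:3/5]
   → B = (-17/5, -27/5)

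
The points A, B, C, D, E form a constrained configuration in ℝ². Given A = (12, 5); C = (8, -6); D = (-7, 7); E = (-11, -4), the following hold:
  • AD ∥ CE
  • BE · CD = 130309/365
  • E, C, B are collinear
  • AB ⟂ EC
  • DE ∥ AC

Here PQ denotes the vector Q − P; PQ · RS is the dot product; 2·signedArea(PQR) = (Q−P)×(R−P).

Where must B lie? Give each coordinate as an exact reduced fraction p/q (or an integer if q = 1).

B = (3946/365, -2298/365)

1. B_x = 3946/365  [E, C, B are collinear ∩ AB ⟂ EC]
2. B_y = -2298/365  [E, C, B are collinear ∩ AB ⟂ EC]
   → B = (3946/365, -2298/365)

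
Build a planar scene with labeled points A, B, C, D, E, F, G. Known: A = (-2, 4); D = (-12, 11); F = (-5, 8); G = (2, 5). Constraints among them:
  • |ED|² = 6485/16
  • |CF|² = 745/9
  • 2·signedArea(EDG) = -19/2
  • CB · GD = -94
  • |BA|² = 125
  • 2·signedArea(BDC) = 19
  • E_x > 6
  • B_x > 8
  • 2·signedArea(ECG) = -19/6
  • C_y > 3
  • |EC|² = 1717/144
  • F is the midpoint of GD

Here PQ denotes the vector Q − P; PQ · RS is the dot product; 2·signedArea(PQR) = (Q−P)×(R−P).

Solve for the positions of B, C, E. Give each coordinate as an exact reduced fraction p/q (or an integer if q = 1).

1. E_x = 25/4  [line 6·x + 14·y + -145/2 = 0 ∩ |ED|² = 6485/16]
2. E_y = 5/2  [line 6·x + 14·y + -145/2 = 0 ∩ |ED|² = 6485/16]
   → E = (25/4, 5/2)
3. C_x = 3  [line 5/2·x + 17/4·y + -277/12 = 0 ∩ |EC|² = 1717/144]
4. C_y = 11/3  [line 5/2·x + 17/4·y + -277/12 = 0 ∩ |EC|² = 1717/144]
   → C = (3, 11/3)
5. B_x = 9  [2·signedArea(BDC) = 19 ∩ CB · GD = -94]
6. B_y = 2  [2·signedArea(BDC) = 19 ∩ CB · GD = -94]
   → B = (9, 2)

B = (9, 2)
C = (3, 11/3)
E = (25/4, 5/2)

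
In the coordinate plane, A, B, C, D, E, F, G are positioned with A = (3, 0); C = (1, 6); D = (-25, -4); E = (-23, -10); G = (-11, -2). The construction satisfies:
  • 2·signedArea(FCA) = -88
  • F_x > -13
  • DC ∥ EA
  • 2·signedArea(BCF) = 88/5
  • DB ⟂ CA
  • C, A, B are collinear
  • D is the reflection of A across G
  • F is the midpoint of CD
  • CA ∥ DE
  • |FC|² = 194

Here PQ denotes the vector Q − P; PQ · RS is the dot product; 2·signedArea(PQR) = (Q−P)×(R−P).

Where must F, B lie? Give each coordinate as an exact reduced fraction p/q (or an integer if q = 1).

1. F_x = -12  [F is the midpoint of CD]
2. F_y = 1  [F is the midpoint of CD]
   → F = (-12, 1)
3. B_x = 7/5  [C, A, B are collinear ∩ DB ⟂ CA]
4. B_y = 24/5  [C, A, B are collinear ∩ DB ⟂ CA]
   → B = (7/5, 24/5)

B = (7/5, 24/5)
F = (-12, 1)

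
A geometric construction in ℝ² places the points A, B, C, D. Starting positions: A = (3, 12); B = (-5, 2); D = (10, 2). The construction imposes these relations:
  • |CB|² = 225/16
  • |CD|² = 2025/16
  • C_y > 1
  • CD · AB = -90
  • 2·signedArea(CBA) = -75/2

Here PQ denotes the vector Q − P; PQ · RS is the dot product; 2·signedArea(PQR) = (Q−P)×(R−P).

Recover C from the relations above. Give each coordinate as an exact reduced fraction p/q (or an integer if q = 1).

C = (-5/4, 2)

1. C_x = -5/4  [2·signedArea(CBA) = -75/2 ∩ CD · AB = -90]
2. C_y = 2  [2·signedArea(CBA) = -75/2 ∩ CD · AB = -90]
   → C = (-5/4, 2)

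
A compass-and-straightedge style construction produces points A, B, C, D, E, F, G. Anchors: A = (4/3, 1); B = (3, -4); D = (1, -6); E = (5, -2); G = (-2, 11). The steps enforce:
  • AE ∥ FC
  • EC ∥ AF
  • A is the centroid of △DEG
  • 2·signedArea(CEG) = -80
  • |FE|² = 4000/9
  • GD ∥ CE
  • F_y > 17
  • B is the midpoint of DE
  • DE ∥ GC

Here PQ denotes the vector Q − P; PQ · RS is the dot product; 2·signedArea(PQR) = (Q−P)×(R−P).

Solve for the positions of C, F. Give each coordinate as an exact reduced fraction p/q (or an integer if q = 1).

1. C_x = 2  [GD ∥ CE ∩ DE ∥ GC]
2. C_y = 15  [GD ∥ CE ∩ DE ∥ GC]
   → C = (2, 15)
3. F_x = -5/3  [AE ∥ FC ∩ EC ∥ AF]
4. F_y = 18  [AE ∥ FC ∩ EC ∥ AF]
   → F = (-5/3, 18)

C = (2, 15)
F = (-5/3, 18)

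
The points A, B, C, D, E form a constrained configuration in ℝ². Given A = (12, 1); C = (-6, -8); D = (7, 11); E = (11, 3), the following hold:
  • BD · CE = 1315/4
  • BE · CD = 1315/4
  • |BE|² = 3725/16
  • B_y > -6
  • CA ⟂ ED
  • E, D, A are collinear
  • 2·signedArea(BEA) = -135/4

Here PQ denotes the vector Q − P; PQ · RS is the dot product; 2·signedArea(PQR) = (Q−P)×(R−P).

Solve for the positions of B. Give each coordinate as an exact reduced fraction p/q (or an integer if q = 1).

B = (-3/2, -23/4)

1. B_x = -3/2  [BD · CE = 1315/4 ∩ BE · CD = 1315/4]
2. B_y = -23/4  [BD · CE = 1315/4 ∩ BE · CD = 1315/4]
   → B = (-3/2, -23/4)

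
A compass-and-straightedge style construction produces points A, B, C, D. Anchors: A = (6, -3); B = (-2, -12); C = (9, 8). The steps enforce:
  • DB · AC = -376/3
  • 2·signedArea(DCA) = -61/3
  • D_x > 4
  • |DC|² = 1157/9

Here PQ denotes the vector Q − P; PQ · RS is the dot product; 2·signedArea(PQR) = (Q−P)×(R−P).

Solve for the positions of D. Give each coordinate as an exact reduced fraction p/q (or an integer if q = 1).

1. D_x = 13/3  [2·signedArea(DCA) = -61/3 ∩ DB · AC = -376/3]
2. D_y = -7/3  [2·signedArea(DCA) = -61/3 ∩ DB · AC = -376/3]
   → D = (13/3, -7/3)

D = (13/3, -7/3)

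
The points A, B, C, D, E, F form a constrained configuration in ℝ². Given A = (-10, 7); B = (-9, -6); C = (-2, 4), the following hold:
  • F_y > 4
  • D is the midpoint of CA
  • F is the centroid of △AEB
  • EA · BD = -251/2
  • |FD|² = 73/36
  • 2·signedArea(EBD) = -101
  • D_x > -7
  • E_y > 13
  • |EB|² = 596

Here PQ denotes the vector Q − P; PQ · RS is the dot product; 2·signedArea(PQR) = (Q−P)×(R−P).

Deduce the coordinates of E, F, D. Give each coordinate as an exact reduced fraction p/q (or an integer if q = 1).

D = (-6, 11/2)
E = (5, 14)
F = (-14/3, 5)

1. D_x = -6  [D is the midpoint of CA]
2. D_y = 11/2  [D is the midpoint of CA]
   → D = (-6, 11/2)
3. E_x = 5  [2·signedArea(EBD) = -101 ∩ EA · BD = -251/2]
4. E_y = 14  [2·signedArea(EBD) = -101 ∩ EA · BD = -251/2]
   → E = (5, 14)
5. F_x = -14/3  [F is the centroid of △AEB]
6. F_y = 5  [F is the centroid of △AEB]
   → F = (-14/3, 5)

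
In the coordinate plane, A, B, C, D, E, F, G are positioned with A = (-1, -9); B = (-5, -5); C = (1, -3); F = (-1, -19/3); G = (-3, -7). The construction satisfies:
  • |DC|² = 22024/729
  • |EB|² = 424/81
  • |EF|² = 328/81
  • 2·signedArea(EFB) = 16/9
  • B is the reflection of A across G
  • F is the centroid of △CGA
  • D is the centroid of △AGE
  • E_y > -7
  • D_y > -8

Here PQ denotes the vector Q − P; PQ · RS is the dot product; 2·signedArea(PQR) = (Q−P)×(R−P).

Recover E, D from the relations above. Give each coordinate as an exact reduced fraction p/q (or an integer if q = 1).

1. E_x = -3  [line -4/3·x + -4·y + -256/9 = 0 ∩ |EF|² = 328/81]
2. E_y = -55/9  [line -4/3·x + -4·y + -256/9 = 0 ∩ |EF|² = 328/81]
   → E = (-3, -55/9)
3. D_x = -7/3  [D is the centroid of △AGE]
4. D_y = -199/27  [D is the centroid of △AGE]
   → D = (-7/3, -199/27)

D = (-7/3, -199/27)
E = (-3, -55/9)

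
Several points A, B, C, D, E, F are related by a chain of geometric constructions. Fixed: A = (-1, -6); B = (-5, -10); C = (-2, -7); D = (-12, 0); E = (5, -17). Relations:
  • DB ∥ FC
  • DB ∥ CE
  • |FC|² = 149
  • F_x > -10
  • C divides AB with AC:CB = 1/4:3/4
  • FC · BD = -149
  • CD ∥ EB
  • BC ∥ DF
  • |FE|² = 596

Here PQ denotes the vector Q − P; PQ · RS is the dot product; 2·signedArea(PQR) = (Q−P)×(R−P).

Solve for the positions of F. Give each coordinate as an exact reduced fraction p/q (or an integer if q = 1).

1. F_x = -9  [DB ∥ FC ∩ BC ∥ DF]
2. F_y = 3  [DB ∥ FC ∩ BC ∥ DF]
   → F = (-9, 3)

F = (-9, 3)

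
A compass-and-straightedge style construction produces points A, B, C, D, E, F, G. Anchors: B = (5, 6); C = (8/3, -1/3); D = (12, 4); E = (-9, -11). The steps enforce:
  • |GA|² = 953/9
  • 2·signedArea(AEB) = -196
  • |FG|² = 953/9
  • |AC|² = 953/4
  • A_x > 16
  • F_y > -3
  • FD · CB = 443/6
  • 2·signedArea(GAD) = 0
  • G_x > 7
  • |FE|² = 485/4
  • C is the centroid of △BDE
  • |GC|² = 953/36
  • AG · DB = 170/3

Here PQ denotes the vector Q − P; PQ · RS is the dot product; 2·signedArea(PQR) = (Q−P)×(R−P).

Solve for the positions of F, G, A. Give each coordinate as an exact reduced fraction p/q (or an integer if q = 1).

1. A_x = 50/3  [line -17·x + 14·y + 197 = 0 ∩ |AC|² = 953/4]
2. A_y = 37/6  [line -17·x + 14·y + 197 = 0 ∩ |AC|² = 953/4]
   → A = (50/3, 37/6)
3. G_x = 22/3  [2·signedArea(GAD) = 0 ∩ AG · DB = 170/3]
4. G_y = 11/6  [2·signedArea(GAD) = 0 ∩ AG · DB = 170/3]
   → G = (22/3, 11/6)
5. F_x = -2  [line -7/3·x + -19/3·y + -41/2 = 0 ∩ |FG|² = 953/9]
6. F_y = -5/2  [line -7/3·x + -19/3·y + -41/2 = 0 ∩ |FG|² = 953/9]
   → F = (-2, -5/2)

A = (50/3, 37/6)
F = (-2, -5/2)
G = (22/3, 11/6)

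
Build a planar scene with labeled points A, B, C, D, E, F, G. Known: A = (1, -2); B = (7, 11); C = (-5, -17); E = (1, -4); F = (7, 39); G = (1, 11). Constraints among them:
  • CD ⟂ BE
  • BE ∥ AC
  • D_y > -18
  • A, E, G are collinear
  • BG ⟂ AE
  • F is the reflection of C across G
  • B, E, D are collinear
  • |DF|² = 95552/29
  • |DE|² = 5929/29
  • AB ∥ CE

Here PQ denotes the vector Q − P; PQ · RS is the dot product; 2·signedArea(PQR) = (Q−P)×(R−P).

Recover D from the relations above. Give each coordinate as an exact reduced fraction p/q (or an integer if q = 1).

1. D_x = -125/29  [B, E, D are collinear ∩ CD ⟂ BE]
2. D_y = -501/29  [B, E, D are collinear ∩ CD ⟂ BE]
   → D = (-125/29, -501/29)

D = (-125/29, -501/29)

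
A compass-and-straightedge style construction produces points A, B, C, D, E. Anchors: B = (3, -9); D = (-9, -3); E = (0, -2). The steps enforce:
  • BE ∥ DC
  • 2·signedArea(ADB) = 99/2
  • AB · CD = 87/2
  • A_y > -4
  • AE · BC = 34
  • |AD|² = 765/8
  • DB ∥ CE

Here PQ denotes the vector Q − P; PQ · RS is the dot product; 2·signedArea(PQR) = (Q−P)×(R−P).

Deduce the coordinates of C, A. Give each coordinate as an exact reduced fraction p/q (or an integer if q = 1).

1. C_x = -12  [DB ∥ CE ∩ BE ∥ DC]
2. C_y = 4  [DB ∥ CE ∩ BE ∥ DC]
   → C = (-12, 4)
3. A_x = 3/4  [AB · CD = 87/2 ∩ AE · BC = 34]
4. A_y = -15/4  [AB · CD = 87/2 ∩ AE · BC = 34]
   → A = (3/4, -15/4)

A = (3/4, -15/4)
C = (-12, 4)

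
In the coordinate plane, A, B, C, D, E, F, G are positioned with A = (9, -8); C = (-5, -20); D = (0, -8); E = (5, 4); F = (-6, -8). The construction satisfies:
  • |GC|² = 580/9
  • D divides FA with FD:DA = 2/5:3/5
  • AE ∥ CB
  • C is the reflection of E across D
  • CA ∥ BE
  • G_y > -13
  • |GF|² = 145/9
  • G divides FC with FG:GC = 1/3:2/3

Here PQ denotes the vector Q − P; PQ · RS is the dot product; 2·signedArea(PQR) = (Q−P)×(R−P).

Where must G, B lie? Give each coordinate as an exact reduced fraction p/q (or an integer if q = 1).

B = (-9, -8)
G = (-17/3, -12)

1. G_x = -17/3  [G divides FC with FG:GC = 1/3:2/3]
2. G_y = -12  [G divides FC with FG:GC = 1/3:2/3]
   → G = (-17/3, -12)
3. B_x = -9  [CA ∥ BE ∩ AE ∥ CB]
4. B_y = -8  [CA ∥ BE ∩ AE ∥ CB]
   → B = (-9, -8)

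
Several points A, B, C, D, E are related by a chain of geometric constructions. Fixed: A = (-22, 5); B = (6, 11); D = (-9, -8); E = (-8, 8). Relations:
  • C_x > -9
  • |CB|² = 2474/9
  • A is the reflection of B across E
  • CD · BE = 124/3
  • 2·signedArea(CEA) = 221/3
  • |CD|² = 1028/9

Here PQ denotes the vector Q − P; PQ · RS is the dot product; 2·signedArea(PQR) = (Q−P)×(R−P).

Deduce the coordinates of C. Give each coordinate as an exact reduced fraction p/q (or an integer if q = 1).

1. C_x = -25/3  [2·signedArea(CEA) = 221/3 ∩ CD · BE = 124/3]
2. C_y = 8/3  [2·signedArea(CEA) = 221/3 ∩ CD · BE = 124/3]
   → C = (-25/3, 8/3)

C = (-25/3, 8/3)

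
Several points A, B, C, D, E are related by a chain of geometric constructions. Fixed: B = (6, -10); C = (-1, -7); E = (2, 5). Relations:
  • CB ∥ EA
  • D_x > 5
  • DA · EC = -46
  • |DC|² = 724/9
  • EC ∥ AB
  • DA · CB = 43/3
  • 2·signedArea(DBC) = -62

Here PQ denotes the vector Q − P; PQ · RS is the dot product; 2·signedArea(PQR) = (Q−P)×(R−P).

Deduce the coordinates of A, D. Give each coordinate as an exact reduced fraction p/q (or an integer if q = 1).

1. A_x = 9  [EC ∥ AB ∩ CB ∥ EA]
2. A_y = 2  [EC ∥ AB ∩ CB ∥ EA]
   → A = (9, 2)
3. D_x = 17/3  [DA · EC = -46 ∩ 2·signedArea(DBC) = -62]
4. D_y = -1  [DA · EC = -46 ∩ 2·signedArea(DBC) = -62]
   → D = (17/3, -1)

A = (9, 2)
D = (17/3, -1)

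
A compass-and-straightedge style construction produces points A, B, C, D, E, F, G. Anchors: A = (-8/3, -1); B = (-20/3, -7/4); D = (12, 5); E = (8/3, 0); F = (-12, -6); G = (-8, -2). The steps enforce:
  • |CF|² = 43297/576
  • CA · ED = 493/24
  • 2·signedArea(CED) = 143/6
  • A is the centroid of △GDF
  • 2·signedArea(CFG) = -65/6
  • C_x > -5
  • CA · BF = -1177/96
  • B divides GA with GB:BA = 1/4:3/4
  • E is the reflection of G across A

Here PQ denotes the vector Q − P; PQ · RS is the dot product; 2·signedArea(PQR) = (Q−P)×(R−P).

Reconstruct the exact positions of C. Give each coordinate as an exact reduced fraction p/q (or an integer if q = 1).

1. C_x = -14/3  [2·signedArea(CFG) = -65/6 ∩ CA · ED = 493/24]
2. C_y = -11/8  [2·signedArea(CFG) = -65/6 ∩ CA · ED = 493/24]
   → C = (-14/3, -11/8)

C = (-14/3, -11/8)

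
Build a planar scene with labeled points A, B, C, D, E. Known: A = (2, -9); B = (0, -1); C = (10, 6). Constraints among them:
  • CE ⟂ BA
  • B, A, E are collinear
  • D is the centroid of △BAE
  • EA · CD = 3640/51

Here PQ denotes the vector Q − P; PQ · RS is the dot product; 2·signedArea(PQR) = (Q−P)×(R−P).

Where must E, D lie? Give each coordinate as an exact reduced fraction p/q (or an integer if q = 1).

1. E_x = -18/17  [B, A, E are collinear ∩ CE ⟂ BA]
2. E_y = 55/17  [B, A, E are collinear ∩ CE ⟂ BA]
   → E = (-18/17, 55/17)
3. D_x = 16/51  [D is the centroid of △BAE]
4. D_y = -115/51  [D is the centroid of △BAE]
   → D = (16/51, -115/51)

D = (16/51, -115/51)
E = (-18/17, 55/17)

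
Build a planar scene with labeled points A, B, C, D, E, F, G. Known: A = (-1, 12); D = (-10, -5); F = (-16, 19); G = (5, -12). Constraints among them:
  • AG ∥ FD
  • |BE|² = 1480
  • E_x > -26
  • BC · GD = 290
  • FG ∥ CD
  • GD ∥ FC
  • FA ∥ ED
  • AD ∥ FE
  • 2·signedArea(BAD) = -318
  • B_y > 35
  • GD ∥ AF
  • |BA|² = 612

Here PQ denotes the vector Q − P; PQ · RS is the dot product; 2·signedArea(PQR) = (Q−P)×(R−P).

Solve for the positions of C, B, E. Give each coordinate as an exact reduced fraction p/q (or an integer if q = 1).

1. C_x = -31  [FG ∥ CD ∩ GD ∥ FC]
2. C_y = 26  [FG ∥ CD ∩ GD ∥ FC]
   → C = (-31, 26)
3. B_x = -7  [BC · GD = 290 ∩ 2·signedArea(BAD) = -318]
4. B_y = 36  [BC · GD = 290 ∩ 2·signedArea(BAD) = -318]
   → B = (-7, 36)
5. E_x = -25  [FA ∥ ED ∩ AD ∥ FE]
6. E_y = 2  [FA ∥ ED ∩ AD ∥ FE]
   → E = (-25, 2)

B = (-7, 36)
C = (-31, 26)
E = (-25, 2)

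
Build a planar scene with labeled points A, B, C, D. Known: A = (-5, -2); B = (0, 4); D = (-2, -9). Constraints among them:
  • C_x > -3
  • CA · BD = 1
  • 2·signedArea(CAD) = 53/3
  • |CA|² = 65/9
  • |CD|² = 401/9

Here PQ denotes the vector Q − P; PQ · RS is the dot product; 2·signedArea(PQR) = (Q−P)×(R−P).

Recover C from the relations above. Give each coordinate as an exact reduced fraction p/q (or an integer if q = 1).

C = (-7/3, -7/3)

1. C_x = -7/3  [CA · BD = 1 ∩ 2·signedArea(CAD) = 53/3]
2. C_y = -7/3  [CA · BD = 1 ∩ 2·signedArea(CAD) = 53/3]
   → C = (-7/3, -7/3)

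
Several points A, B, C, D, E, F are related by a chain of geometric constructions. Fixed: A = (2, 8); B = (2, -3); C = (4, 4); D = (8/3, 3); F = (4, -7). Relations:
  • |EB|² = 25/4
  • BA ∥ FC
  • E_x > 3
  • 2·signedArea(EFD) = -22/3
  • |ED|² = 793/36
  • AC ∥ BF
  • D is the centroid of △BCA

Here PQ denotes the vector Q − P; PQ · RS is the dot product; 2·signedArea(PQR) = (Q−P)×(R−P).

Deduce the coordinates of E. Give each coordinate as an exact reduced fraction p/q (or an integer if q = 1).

E = (4, -3/2)

1. E_x = 4  [line -10·x + -4/3·y + 38 = 0 ∩ |ED|² = 793/36]
2. E_y = -3/2  [line -10·x + -4/3·y + 38 = 0 ∩ |ED|² = 793/36]
   → E = (4, -3/2)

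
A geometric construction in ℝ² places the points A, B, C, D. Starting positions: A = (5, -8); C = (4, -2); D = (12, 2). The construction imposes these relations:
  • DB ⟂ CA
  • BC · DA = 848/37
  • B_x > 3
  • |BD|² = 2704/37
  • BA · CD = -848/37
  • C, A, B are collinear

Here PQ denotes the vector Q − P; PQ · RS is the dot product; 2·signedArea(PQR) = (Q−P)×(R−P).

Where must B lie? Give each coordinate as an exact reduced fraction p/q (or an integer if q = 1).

1. B_x = 132/37  [C, A, B are collinear ∩ DB ⟂ CA]
2. B_y = 22/37  [C, A, B are collinear ∩ DB ⟂ CA]
   → B = (132/37, 22/37)

B = (132/37, 22/37)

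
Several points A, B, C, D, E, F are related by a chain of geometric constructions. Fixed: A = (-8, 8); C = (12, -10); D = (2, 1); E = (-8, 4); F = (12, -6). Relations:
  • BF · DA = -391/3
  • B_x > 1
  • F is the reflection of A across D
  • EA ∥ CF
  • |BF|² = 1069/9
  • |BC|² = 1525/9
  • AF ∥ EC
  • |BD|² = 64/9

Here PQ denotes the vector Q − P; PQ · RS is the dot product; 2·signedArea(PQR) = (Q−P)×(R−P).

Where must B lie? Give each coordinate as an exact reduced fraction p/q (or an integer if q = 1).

B = (2, -5/3)

1. B_x = 2  [line 10·x + -7·y + -95/3 = 0 ∩ |BC|² = 1525/9]
2. B_y = -5/3  [line 10·x + -7·y + -95/3 = 0 ∩ |BC|² = 1525/9]
   → B = (2, -5/3)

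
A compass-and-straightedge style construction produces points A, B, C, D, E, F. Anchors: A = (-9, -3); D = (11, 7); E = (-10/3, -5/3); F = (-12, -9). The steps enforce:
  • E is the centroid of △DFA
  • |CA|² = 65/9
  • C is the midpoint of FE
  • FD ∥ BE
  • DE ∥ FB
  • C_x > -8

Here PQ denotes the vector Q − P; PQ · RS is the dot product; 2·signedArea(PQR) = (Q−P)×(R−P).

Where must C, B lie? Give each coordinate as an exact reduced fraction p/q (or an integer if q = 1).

B = (-79/3, -53/3)
C = (-23/3, -16/3)

1. C_x = -23/3  [C is the midpoint of FE]
2. C_y = -16/3  [C is the midpoint of FE]
   → C = (-23/3, -16/3)
3. B_x = -79/3  [FD ∥ BE ∩ DE ∥ FB]
4. B_y = -53/3  [FD ∥ BE ∩ DE ∥ FB]
   → B = (-79/3, -53/3)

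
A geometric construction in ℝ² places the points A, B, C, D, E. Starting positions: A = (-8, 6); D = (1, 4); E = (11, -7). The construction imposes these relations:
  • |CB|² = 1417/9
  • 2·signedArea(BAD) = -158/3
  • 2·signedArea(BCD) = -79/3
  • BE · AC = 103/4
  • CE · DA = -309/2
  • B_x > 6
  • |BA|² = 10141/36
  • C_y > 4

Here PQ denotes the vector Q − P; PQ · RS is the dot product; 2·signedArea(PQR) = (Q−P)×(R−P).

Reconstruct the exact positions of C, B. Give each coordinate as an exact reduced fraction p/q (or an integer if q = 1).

B = (37/6, -3)
C = (-7/2, 5)

1. B_x = 37/6  [line 2·x + 9·y + 44/3 = 0 ∩ |BA|² = 10141/36]
2. B_y = -3  [line 2·x + 9·y + 44/3 = 0 ∩ |BA|² = 10141/36]
   → B = (37/6, -3)
3. C_x = -7/2  [CE · DA = -309/2 ∩ 2·signedArea(BCD) = -79/3]
4. C_y = 5  [CE · DA = -309/2 ∩ 2·signedArea(BCD) = -79/3]
   → C = (-7/2, 5)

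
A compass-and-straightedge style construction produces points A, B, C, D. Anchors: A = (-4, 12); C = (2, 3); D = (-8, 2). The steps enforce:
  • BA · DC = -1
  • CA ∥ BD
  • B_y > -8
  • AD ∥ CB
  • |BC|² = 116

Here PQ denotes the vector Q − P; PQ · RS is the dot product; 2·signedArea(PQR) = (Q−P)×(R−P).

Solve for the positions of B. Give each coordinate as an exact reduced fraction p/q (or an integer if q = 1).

1. B_x = -2  [CA ∥ BD ∩ AD ∥ CB]
2. B_y = -7  [CA ∥ BD ∩ AD ∥ CB]
   → B = (-2, -7)

B = (-2, -7)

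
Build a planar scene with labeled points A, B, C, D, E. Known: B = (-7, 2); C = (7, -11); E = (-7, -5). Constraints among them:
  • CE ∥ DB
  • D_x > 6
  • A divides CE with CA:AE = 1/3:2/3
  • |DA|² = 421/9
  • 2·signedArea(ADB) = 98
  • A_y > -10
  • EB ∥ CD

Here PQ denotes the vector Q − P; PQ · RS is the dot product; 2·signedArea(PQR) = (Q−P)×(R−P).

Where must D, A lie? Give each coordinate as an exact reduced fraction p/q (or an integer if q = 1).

A = (7/3, -9)
D = (7, -4)

1. D_x = 7  [CE ∥ DB ∩ EB ∥ CD]
2. D_y = -4  [CE ∥ DB ∩ EB ∥ CD]
   → D = (7, -4)
3. A_x = 7/3  [A divides CE with CA:AE = 1/3:2/3]
4. A_y = -9  [A divides CE with CA:AE = 1/3:2/3]
   → A = (7/3, -9)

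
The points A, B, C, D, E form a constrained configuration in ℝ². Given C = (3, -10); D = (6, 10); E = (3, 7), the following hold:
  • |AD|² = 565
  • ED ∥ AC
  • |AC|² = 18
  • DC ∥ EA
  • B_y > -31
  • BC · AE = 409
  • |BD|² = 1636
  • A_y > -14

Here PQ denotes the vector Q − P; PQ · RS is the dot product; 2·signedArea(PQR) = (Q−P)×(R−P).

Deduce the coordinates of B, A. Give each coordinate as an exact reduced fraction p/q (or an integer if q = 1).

1. A_x = 0  [ED ∥ AC ∩ DC ∥ EA]
2. A_y = -13  [ED ∥ AC ∩ DC ∥ EA]
   → A = (0, -13)
3. B_x = 0  [line -3·x + -20·y + -600 = 0 ∩ |BD|² = 1636]
4. B_y = -30  [line -3·x + -20·y + -600 = 0 ∩ |BD|² = 1636]
   → B = (0, -30)

A = (0, -13)
B = (0, -30)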